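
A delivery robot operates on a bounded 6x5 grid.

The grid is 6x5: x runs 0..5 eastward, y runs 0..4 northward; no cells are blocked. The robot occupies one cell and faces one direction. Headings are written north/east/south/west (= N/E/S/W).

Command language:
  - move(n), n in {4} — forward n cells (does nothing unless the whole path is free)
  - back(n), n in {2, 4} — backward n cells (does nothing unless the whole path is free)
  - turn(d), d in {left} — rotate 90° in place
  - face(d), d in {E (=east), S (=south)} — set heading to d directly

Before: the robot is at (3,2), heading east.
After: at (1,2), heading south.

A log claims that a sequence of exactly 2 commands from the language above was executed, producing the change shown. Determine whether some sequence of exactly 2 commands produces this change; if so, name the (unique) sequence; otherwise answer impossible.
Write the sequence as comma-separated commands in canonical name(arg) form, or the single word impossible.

back(2), face(S)

key: position moved to (1,2) AND the heading swung to S — translation plus rotation needed
from: at (3,2), heading east
t=1 back(2) ⇒ at (1,2), heading east
t=2 face(S) ⇒ at (1,2), heading south
all 36 alternatives checked — unique.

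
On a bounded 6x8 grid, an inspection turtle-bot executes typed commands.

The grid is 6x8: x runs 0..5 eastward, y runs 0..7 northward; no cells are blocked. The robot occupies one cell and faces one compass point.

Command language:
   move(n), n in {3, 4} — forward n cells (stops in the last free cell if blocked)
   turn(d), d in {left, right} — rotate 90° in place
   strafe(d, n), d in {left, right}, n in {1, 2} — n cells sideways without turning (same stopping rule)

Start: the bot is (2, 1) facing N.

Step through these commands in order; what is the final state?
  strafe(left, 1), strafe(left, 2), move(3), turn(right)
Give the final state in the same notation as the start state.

(0, 4) facing E

from: (2, 1) facing N
1. strafe(left, 1) → (1, 1) facing N
2. strafe(left, 2) → (0, 1) facing N
3. move(3) → (0, 4) facing N
4. turn(right) → (0, 4) facing E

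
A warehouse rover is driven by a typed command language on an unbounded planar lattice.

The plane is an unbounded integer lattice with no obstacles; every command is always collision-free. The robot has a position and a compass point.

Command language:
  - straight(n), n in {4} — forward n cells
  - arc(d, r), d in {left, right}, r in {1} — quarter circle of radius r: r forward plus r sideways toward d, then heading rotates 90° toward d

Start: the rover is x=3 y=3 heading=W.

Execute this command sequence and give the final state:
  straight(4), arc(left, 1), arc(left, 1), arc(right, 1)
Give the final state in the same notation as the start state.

from: x=3 y=3 heading=W
1. straight(4) → x=-1 y=3 heading=W
2. arc(left, 1) → x=-2 y=2 heading=S
3. arc(left, 1) → x=-1 y=1 heading=E
4. arc(right, 1) → x=0 y=0 heading=S

x=0 y=0 heading=S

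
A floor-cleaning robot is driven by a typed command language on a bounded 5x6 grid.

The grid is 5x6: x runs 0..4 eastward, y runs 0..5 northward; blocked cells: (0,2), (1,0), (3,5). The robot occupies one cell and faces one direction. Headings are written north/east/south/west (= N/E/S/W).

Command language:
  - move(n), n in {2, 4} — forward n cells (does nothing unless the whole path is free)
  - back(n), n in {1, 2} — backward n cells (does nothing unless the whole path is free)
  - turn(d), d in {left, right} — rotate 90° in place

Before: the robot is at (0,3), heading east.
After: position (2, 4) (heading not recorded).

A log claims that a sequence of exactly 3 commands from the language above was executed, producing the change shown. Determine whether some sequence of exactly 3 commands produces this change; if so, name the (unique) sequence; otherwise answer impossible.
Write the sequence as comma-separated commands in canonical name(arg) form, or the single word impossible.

move(2), turn(right), back(1)

key: running back(1) before move(2) would end elsewhere — order is forced
begin: at (0,3), heading east
1. move(2) → at (2,3), heading east
2. turn(right) → at (2,3), heading south
3. back(1) → at (2,4), heading south
no rival 3-sequence matches.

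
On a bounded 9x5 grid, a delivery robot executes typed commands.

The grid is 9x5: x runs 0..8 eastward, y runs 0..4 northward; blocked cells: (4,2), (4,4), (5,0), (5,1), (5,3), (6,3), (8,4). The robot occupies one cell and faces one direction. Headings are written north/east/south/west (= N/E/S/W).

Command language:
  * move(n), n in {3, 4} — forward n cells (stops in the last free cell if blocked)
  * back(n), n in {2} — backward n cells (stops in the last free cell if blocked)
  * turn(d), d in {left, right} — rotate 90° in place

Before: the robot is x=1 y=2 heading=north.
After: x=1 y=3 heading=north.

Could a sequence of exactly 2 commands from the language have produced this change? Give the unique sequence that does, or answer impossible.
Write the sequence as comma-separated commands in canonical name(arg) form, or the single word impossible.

back(2), move(3)

key: running move(3) before back(2) would end elsewhere — order is forced
start: x=1 y=2 heading=north
step 1 (back(2)): x=1 y=0 heading=north
step 2 (move(3)): x=1 y=3 heading=north
no other 2-command option fits: unique.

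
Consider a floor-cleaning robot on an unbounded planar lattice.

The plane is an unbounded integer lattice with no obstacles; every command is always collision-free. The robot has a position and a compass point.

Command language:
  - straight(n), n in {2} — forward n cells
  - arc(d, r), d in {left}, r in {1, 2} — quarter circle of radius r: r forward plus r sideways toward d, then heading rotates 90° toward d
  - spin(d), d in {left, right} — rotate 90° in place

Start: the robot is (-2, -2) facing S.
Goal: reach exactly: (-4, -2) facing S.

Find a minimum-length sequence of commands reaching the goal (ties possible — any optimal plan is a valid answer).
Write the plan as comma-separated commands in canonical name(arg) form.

spin(right), straight(2), spin(left)

t0: (-2, -2) facing S
1. spin(right) → (-2, -2) facing W
2. straight(2) → (-4, -2) facing W
3. spin(left) → (-4, -2) facing S
minimal: 3 command(s), checked below 3.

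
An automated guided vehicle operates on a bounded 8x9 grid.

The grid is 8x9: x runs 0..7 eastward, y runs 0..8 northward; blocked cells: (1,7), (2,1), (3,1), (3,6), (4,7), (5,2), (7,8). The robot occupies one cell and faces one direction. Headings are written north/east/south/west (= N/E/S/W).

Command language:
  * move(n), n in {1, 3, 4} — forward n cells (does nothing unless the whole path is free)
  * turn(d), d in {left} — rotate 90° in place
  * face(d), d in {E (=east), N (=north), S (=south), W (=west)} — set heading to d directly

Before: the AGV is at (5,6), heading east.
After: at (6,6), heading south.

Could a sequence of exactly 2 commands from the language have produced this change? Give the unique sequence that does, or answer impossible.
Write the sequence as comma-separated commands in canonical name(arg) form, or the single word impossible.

move(1), face(S)

key: position moved to (6,6) AND the heading swung to S — translation plus rotation needed
start: at (5,6), heading east
1. move(1) → at (6,6), heading east
2. face(S) → at (6,6), heading south
uniquely the one of 64 2-step routes that fits.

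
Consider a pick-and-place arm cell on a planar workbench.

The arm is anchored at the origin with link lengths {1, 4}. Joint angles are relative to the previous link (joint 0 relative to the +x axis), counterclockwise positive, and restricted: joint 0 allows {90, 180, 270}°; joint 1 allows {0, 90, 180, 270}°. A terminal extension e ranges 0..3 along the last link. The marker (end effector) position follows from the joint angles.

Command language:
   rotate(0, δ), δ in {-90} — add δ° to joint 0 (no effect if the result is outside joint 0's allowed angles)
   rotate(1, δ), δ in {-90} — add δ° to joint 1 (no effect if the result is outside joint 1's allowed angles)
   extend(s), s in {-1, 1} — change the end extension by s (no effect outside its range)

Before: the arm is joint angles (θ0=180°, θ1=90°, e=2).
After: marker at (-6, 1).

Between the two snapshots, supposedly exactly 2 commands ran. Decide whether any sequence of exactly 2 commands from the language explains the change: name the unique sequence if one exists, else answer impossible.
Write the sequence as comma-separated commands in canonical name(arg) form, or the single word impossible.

rotate(0, -90), rotate(0, -90)

from: joint angles (θ0=180°, θ1=90°, e=2)
[1] after rotate(0, -90): joint angles (θ0=90°, θ1=90°, e=2)
[2] after rotate(0, -90): joint angles (θ0=90°, θ1=90°, e=2)
no rival 2-sequence matches.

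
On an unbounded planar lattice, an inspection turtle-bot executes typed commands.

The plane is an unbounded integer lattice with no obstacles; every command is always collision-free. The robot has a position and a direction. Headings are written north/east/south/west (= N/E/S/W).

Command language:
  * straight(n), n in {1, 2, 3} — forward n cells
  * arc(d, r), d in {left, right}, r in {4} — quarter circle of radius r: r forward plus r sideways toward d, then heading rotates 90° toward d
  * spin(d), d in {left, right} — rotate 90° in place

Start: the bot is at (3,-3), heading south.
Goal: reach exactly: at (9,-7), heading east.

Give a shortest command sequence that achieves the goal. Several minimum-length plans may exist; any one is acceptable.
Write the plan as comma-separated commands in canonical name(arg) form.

arc(left, 4), straight(2)

t0: at (3,-3), heading south
1. arc(left, 4) → at (7,-7), heading east
2. straight(2) → at (9,-7), heading east
minimal: 2 command(s), checked below 2.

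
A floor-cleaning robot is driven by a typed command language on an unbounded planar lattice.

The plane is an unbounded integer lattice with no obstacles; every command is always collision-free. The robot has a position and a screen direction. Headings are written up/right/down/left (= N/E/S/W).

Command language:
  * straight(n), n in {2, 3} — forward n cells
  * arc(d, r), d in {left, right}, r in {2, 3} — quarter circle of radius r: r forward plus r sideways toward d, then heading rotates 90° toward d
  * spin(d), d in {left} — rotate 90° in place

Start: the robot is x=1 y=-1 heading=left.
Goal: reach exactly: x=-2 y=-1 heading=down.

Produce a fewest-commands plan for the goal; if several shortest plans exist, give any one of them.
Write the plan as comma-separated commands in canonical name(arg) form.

straight(3), spin(left)

t0: x=1 y=-1 heading=left
t=1 straight(3) ⇒ x=-2 y=-1 heading=left
t=2 spin(left) ⇒ x=-2 y=-1 heading=down
shorter routes all fall short; 2 is best.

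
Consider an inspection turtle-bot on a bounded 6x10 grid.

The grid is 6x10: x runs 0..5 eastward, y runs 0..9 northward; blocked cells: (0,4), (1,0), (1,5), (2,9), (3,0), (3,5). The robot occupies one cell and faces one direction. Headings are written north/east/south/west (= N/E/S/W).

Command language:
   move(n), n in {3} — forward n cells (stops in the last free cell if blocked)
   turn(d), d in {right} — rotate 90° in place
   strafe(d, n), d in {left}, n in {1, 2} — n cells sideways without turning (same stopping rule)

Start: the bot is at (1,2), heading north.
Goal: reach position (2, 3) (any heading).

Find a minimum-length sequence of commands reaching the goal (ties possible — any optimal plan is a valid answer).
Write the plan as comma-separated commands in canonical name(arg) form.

turn(right), strafe(left, 1), turn(right), strafe(left, 1)

t0: at (1,2), heading north
step 1 (turn(right)): at (1,2), heading east
step 2 (strafe(left, 1)): at (1,3), heading east
step 3 (turn(right)): at (1,3), heading south
step 4 (strafe(left, 1)): at (2,3), heading south
nothing shorter than 4 reaches the goal.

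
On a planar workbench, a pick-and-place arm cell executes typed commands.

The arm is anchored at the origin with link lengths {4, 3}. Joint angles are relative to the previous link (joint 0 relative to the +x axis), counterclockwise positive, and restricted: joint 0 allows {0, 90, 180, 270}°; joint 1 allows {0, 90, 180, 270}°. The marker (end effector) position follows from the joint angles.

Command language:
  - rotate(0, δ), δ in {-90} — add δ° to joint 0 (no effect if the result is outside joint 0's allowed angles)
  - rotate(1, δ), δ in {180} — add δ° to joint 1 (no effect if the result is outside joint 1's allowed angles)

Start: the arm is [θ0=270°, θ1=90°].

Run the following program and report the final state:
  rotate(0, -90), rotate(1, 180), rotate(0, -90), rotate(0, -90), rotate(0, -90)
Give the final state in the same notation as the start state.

[θ0=270°, θ1=270°]

begin: [θ0=270°, θ1=90°]
step 1 (rotate(0, -90)): [θ0=180°, θ1=90°]
step 2 (rotate(1, 180)): [θ0=180°, θ1=270°]
step 3 (rotate(0, -90)): [θ0=90°, θ1=270°]
step 4 (rotate(0, -90)): [θ0=0°, θ1=270°]
step 5 (rotate(0, -90)): [θ0=270°, θ1=270°]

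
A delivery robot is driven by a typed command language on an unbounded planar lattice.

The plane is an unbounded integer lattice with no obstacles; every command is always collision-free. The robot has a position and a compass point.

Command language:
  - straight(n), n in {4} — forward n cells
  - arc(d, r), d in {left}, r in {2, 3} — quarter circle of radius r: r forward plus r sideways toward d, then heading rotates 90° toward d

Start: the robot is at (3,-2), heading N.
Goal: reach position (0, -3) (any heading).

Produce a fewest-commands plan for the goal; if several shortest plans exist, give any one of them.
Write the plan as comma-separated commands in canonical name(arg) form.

from: at (3,-2), heading N
[1] after arc(left, 3): at (0,1), heading W
[2] after arc(left, 2): at (-2,-1), heading S
[3] after arc(left, 2): at (0,-3), heading E
nothing shorter than 3 reaches the goal.

arc(left, 3), arc(left, 2), arc(left, 2)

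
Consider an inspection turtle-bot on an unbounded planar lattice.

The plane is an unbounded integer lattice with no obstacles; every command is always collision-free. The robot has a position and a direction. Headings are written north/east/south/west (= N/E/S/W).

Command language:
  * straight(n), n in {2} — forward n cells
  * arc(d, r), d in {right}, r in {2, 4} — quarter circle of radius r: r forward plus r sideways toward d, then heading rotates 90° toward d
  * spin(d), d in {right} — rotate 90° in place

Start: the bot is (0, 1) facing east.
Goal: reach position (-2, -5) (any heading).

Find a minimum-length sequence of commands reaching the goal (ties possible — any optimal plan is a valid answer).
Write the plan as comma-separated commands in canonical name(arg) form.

start: (0, 1) facing east
step 1 (arc(right, 2)): (2, -1) facing south
step 2 (arc(right, 4)): (-2, -5) facing west
no 1-step plan works, so 2 is optimal.

arc(right, 2), arc(right, 4)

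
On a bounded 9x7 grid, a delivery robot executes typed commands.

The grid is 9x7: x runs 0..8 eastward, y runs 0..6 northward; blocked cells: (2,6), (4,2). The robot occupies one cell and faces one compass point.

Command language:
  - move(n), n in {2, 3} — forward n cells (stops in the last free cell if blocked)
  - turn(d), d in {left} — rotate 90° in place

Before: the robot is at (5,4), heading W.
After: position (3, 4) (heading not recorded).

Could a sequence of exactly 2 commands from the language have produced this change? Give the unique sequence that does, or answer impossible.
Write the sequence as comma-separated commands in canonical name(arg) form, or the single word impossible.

move(2), turn(left)

key: order matters: swapping move(2) and turn(left) lands elsewhere
from: at (5,4), heading W
step 1 (move(2)): at (3,4), heading W
step 2 (turn(left)): at (3,4), heading S
no rival 2-sequence matches.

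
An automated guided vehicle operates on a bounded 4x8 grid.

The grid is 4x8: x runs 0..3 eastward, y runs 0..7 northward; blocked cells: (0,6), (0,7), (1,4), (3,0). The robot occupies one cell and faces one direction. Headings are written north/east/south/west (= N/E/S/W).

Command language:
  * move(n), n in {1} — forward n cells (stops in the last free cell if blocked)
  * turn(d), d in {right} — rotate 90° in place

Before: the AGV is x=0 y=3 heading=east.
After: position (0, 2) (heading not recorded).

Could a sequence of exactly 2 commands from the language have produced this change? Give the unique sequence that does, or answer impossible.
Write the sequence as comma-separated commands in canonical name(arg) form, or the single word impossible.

key: order matters: swapping turn(right) and move(1) lands elsewhere
t0: x=0 y=3 heading=east
t=1 turn(right) ⇒ x=0 y=3 heading=south
t=2 move(1) ⇒ x=0 y=2 heading=south
no rival 2-sequence matches.

turn(right), move(1)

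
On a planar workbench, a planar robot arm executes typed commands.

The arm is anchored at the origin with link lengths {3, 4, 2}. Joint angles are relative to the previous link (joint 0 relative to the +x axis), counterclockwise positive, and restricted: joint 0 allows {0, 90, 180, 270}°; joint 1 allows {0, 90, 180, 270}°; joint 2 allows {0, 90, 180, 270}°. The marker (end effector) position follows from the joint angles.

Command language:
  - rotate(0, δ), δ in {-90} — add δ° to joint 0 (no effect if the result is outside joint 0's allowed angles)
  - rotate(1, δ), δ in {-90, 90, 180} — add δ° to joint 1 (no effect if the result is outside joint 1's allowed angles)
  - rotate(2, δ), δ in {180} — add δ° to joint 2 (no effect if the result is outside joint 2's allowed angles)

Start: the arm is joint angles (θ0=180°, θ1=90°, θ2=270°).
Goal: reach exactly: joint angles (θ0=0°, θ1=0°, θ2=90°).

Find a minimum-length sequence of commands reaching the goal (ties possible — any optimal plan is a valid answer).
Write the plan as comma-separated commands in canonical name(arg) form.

initial: joint angles (θ0=180°, θ1=90°, θ2=270°)
t=1 rotate(2, 180) ⇒ joint angles (θ0=180°, θ1=90°, θ2=90°)
t=2 rotate(0, -90) ⇒ joint angles (θ0=90°, θ1=90°, θ2=90°)
t=3 rotate(0, -90) ⇒ joint angles (θ0=0°, θ1=90°, θ2=90°)
t=4 rotate(1, -90) ⇒ joint angles (θ0=0°, θ1=0°, θ2=90°)
no 3-step plan works, so 4 is optimal.

rotate(2, 180), rotate(0, -90), rotate(0, -90), rotate(1, -90)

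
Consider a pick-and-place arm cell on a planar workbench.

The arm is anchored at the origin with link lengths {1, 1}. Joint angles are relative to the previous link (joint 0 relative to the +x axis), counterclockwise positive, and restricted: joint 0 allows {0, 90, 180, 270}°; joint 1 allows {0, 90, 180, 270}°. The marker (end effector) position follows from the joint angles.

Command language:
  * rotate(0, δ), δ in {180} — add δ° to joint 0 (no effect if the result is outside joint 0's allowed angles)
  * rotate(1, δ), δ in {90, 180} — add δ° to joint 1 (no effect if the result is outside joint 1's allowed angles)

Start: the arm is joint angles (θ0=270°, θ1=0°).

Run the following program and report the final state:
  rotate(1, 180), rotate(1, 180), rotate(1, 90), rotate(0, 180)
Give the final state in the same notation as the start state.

t0: joint angles (θ0=270°, θ1=0°)
t=1 rotate(1, 180) ⇒ joint angles (θ0=270°, θ1=180°)
t=2 rotate(1, 180) ⇒ joint angles (θ0=270°, θ1=0°)
t=3 rotate(1, 90) ⇒ joint angles (θ0=270°, θ1=90°)
t=4 rotate(0, 180) ⇒ joint angles (θ0=90°, θ1=90°)

joint angles (θ0=90°, θ1=90°)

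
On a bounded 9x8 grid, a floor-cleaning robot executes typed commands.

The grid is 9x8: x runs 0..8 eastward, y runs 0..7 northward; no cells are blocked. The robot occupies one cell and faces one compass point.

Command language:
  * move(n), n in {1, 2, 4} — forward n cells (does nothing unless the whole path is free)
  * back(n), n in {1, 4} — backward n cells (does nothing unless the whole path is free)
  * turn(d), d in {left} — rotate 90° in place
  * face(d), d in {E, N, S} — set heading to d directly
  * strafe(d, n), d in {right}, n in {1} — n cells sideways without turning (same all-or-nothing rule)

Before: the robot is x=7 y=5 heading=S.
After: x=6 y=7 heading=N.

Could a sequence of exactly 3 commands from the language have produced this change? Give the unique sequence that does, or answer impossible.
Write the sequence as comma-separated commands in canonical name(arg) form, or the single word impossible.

strafe(right, 1), face(N), move(2)

key: cell and facing (now N) both changed — the 3 commands mix motion and turning
start: x=7 y=5 heading=S
t=1 strafe(right, 1) ⇒ x=6 y=5 heading=S
t=2 face(N) ⇒ x=6 y=5 heading=N
t=3 move(2) ⇒ x=6 y=7 heading=N
no rival 3-sequence matches.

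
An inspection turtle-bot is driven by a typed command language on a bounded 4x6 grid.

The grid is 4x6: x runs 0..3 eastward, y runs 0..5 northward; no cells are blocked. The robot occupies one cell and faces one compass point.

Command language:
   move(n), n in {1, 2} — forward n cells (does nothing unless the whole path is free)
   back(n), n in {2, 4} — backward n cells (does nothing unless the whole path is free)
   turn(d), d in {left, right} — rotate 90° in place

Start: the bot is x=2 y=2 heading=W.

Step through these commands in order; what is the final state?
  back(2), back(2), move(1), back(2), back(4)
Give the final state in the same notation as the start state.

x=3 y=2 heading=W

from: x=2 y=2 heading=W
[1] after back(2): x=2 y=2 heading=W
[2] after back(2): x=2 y=2 heading=W
[3] after move(1): x=1 y=2 heading=W
[4] after back(2): x=3 y=2 heading=W
[5] after back(4): x=3 y=2 heading=W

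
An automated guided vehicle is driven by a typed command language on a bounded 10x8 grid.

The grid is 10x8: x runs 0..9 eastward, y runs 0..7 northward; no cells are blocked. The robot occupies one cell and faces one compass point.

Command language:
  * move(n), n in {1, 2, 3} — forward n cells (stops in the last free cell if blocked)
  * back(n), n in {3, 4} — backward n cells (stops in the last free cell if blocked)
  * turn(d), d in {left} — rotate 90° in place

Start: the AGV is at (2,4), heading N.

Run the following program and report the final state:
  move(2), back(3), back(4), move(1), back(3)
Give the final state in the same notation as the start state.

from: at (2,4), heading N
1. move(2) → at (2,6), heading N
2. back(3) → at (2,3), heading N
3. back(4) → at (2,0), heading N
4. move(1) → at (2,1), heading N
5. back(3) → at (2,0), heading N

at (2,0), heading N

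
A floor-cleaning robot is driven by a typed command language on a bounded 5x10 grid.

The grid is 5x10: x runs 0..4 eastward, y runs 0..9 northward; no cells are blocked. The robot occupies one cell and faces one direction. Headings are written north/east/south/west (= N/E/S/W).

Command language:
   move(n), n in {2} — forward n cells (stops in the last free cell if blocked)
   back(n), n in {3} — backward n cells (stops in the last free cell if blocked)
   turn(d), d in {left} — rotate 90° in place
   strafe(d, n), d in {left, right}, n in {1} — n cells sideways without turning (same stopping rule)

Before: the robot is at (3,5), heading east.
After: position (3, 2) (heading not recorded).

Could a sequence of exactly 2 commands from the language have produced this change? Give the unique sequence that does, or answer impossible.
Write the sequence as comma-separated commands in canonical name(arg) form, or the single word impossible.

key: order matters: swapping turn(left) and back(3) lands elsewhere
initial: at (3,5), heading east
step 1 (turn(left)): at (3,5), heading north
step 2 (back(3)): at (3,2), heading north
no rival 2-sequence matches.

turn(left), back(3)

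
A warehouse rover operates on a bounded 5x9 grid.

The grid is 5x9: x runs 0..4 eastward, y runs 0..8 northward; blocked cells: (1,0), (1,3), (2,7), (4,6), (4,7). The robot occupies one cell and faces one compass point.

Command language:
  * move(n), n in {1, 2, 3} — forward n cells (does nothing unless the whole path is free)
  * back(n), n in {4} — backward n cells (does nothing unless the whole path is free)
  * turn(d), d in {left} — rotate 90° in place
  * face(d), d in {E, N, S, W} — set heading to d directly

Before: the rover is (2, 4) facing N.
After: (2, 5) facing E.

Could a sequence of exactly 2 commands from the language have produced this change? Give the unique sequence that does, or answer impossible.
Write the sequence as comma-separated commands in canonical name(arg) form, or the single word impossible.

move(1), face(E)

key: running face(E) before move(1) would end elsewhere — order is forced
begin: (2, 4) facing N
1. move(1) → (2, 5) facing N
2. face(E) → (2, 5) facing E
uniquely the one of 81 2-step routes that fits.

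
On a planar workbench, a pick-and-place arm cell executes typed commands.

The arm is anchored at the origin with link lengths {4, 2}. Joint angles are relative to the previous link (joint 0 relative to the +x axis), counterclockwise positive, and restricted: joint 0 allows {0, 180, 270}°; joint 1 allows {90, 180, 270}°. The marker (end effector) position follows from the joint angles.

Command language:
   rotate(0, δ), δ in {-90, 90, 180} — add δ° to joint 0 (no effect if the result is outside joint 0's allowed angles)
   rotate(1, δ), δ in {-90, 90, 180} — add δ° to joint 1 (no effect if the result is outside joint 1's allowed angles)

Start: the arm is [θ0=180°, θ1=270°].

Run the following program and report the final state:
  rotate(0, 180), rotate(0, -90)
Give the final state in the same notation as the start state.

t0: [θ0=180°, θ1=270°]
[1] after rotate(0, 180): [θ0=0°, θ1=270°]
[2] after rotate(0, -90): [θ0=270°, θ1=270°]

[θ0=270°, θ1=270°]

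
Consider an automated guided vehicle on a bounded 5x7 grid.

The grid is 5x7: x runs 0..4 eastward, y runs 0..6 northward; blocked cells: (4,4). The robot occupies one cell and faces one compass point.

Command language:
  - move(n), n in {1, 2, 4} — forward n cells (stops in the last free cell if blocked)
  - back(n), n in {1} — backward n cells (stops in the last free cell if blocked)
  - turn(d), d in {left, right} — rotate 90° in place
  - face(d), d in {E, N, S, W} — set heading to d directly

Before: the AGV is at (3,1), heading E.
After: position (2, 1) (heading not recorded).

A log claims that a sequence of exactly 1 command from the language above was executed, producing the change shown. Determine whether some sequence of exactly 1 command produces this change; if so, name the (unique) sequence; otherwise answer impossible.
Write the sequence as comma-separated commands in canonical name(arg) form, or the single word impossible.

back(1)

begin: at (3,1), heading E
[1] after back(1): at (2,1), heading E
all 10 alternatives checked — unique.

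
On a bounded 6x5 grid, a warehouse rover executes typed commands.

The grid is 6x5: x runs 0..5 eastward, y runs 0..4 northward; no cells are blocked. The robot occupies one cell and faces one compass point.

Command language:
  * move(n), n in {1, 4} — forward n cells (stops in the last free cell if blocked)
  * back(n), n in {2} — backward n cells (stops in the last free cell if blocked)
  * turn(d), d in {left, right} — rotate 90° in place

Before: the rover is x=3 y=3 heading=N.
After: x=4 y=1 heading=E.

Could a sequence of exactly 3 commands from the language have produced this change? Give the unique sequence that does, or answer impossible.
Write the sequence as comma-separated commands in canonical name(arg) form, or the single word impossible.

key: cell and facing (now E) both changed — the 3 commands mix motion and turning
begin: x=3 y=3 heading=N
1. back(2) → x=3 y=1 heading=N
2. turn(right) → x=3 y=1 heading=E
3. move(1) → x=4 y=1 heading=E
all 125 alternatives checked — unique.

back(2), turn(right), move(1)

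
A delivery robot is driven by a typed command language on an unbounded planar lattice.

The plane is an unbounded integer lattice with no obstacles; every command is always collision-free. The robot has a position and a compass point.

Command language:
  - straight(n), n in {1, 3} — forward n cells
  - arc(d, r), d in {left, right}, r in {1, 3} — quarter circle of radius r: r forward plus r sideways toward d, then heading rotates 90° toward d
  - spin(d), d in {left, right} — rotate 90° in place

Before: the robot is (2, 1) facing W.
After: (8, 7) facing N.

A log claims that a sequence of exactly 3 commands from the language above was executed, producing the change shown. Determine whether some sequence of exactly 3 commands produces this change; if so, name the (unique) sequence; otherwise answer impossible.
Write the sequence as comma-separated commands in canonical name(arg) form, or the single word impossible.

key: running arc(left, 3) before spin(right) would end elsewhere — order is forced
initial: (2, 1) facing W
[1] after spin(right): (2, 1) facing N
[2] after arc(right, 3): (5, 4) facing E
[3] after arc(left, 3): (8, 7) facing N
no rival 3-sequence matches.

spin(right), arc(right, 3), arc(left, 3)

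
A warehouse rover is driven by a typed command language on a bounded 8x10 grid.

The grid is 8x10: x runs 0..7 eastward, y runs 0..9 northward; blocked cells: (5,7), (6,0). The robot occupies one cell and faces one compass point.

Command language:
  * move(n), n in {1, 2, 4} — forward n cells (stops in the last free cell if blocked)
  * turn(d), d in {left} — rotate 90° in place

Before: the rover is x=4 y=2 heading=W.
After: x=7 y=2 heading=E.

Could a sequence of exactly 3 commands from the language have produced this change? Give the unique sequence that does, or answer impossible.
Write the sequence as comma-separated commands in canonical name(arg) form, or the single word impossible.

turn(left), turn(left), move(4)

key: move(4) runs into the grid edge before its full distance
initial: x=4 y=2 heading=W
[1] after turn(left): x=4 y=2 heading=S
[2] after turn(left): x=4 y=2 heading=E
[3] after move(4): x=7 y=2 heading=E
all 64 alternatives checked — unique.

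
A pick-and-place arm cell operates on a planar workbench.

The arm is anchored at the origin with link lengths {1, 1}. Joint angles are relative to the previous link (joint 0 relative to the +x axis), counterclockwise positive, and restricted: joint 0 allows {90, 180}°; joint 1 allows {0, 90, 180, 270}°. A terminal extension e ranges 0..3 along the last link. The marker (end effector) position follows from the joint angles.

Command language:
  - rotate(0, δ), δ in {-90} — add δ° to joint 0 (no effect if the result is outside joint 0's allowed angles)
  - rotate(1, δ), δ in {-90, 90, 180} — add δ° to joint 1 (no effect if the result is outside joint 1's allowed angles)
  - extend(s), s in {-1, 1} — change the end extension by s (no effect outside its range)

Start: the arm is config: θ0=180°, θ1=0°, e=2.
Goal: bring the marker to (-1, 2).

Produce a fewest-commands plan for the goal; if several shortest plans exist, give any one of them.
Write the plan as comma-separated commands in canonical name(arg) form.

extend(-1), rotate(1, -90)

start: config: θ0=180°, θ1=0°, e=2
[1] after extend(-1): config: θ0=180°, θ1=0°, e=1
[2] after rotate(1, -90): config: θ0=180°, θ1=270°, e=1
minimal: 2 command(s), checked below 2.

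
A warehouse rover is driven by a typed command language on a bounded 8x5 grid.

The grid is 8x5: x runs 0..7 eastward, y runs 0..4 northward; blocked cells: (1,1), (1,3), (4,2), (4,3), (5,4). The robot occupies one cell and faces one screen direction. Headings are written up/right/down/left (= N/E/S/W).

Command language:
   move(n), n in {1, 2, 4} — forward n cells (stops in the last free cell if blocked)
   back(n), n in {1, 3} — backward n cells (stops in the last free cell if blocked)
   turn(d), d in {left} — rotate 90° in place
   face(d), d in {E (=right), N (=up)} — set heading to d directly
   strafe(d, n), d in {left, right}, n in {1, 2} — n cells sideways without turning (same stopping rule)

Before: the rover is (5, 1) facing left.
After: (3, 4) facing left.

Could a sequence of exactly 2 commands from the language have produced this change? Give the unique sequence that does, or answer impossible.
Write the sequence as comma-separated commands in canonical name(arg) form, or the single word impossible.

every 2-command combo misses the target.

impossible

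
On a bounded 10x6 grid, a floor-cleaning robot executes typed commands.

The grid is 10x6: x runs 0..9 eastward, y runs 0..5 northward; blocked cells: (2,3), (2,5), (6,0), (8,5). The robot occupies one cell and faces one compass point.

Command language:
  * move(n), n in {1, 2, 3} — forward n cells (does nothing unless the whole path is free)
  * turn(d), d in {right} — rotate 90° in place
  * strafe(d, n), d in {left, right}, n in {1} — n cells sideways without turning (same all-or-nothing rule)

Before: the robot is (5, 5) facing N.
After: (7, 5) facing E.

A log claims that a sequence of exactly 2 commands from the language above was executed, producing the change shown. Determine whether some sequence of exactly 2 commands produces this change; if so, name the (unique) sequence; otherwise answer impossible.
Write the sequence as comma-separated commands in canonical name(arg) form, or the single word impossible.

turn(right), move(2)

key: order matters: swapping turn(right) and move(2) lands elsewhere
start: (5, 5) facing N
t=1 turn(right) ⇒ (5, 5) facing E
t=2 move(2) ⇒ (7, 5) facing E
uniquely the one of 36 2-step routes that fits.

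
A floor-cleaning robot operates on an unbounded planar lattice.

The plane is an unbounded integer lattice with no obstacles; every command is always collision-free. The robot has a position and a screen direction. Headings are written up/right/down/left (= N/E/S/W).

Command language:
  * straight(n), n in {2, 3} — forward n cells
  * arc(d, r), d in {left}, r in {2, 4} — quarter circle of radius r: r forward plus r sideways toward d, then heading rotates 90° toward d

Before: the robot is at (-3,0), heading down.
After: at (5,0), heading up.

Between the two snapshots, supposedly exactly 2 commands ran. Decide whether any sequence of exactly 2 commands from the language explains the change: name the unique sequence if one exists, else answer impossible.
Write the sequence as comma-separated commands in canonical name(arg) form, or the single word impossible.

arc(left, 4), arc(left, 4)

key: position moved to (5,0) AND the heading swung to N — translation plus rotation needed
initial: at (-3,0), heading down
t=1 arc(left, 4) ⇒ at (1,-4), heading right
t=2 arc(left, 4) ⇒ at (5,0), heading up
no other 2-command option fits: unique.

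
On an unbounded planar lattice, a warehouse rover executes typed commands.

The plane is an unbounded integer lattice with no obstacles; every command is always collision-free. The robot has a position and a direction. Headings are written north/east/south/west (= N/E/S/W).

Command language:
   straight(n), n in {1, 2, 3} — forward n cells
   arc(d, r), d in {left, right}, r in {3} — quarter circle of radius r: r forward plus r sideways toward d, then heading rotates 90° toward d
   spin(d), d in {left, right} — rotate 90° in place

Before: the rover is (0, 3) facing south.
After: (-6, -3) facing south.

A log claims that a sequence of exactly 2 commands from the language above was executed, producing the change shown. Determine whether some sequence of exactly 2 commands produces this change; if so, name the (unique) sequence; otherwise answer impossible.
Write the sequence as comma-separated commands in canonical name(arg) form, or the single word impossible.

arc(right, 3), arc(left, 3)

key: running arc(left, 3) before arc(right, 3) would end elsewhere — order is forced
from: (0, 3) facing south
step 1 (arc(right, 3)): (-3, 0) facing west
step 2 (arc(left, 3)): (-6, -3) facing south
no other 2-command option fits: unique.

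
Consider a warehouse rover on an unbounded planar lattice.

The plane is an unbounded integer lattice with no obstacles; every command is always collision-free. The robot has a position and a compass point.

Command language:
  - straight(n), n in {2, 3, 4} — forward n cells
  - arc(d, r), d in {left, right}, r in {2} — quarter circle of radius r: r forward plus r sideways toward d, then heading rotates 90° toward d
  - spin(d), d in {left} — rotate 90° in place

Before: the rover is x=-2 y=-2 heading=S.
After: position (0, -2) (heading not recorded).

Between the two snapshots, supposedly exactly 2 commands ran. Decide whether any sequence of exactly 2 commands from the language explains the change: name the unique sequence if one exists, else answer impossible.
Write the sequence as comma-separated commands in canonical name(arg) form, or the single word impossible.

spin(left), straight(2)

key: order matters: swapping spin(left) and straight(2) lands elsewhere
initial: x=-2 y=-2 heading=S
[1] after spin(left): x=-2 y=-2 heading=E
[2] after straight(2): x=0 y=-2 heading=E
no other 2-command option fits: unique.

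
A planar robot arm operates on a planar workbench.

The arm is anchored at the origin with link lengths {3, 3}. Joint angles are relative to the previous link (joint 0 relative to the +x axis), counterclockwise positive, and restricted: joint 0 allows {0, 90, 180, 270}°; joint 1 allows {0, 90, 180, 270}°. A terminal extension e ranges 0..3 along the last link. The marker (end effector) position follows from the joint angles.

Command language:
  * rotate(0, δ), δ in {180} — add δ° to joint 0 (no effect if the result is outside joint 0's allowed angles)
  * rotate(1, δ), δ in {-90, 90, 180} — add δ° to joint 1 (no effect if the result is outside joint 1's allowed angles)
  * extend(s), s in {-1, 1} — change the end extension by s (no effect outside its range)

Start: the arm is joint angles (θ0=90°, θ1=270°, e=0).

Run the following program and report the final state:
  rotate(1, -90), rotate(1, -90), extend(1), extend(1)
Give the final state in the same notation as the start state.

joint angles (θ0=90°, θ1=90°, e=2)

start: joint angles (θ0=90°, θ1=270°, e=0)
1. rotate(1, -90) → joint angles (θ0=90°, θ1=180°, e=0)
2. rotate(1, -90) → joint angles (θ0=90°, θ1=90°, e=0)
3. extend(1) → joint angles (θ0=90°, θ1=90°, e=1)
4. extend(1) → joint angles (θ0=90°, θ1=90°, e=2)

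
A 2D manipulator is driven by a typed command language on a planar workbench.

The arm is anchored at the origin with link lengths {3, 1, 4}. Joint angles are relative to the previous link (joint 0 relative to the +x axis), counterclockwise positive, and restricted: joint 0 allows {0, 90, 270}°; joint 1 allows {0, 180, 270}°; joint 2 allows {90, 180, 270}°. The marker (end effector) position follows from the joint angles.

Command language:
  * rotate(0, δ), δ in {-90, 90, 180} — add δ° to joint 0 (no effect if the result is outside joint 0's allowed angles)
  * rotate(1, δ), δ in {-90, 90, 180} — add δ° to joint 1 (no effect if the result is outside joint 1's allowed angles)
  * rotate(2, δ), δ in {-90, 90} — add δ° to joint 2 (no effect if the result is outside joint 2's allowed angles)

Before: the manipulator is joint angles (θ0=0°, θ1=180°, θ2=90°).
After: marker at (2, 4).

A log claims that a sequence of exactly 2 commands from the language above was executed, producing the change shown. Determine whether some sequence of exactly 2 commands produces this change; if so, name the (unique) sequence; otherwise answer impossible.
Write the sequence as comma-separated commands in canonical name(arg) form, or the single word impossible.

start: joint angles (θ0=0°, θ1=180°, θ2=90°)
[1] after rotate(2, 90): joint angles (θ0=0°, θ1=180°, θ2=180°)
[2] after rotate(2, 90): joint angles (θ0=0°, θ1=180°, θ2=270°)
no other 2-command option fits: unique.

rotate(2, 90), rotate(2, 90)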